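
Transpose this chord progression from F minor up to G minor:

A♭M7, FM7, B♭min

BbM7 GM7 Cmin

F minor up to G minor is a major second; each chord root moves by that interval while the quality stays the same.
A♭M7: root A♭ up a major second → Bb, giving BbM7.
FM7: root F up a major second → G, giving GM7.
B♭min: root B♭ up a major second → C, giving Cmin.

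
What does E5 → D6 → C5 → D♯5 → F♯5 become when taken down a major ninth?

D4 C5 Bb3 C#4 E4

E5 down a major ninth is D4.
D6 down a major ninth is C5.
C5: a ninth down reaches B, and 14 semitones makes it Bb3.
D#5: a ninth down reaches C, and 14 semitones makes it C#4.
A major ninth down from F#5 gives E4.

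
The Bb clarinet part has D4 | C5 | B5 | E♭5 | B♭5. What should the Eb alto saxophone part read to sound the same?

A4 G5 F#6 Bb5 F6

First find concert pitch: the Bb clarinet sounds a major second below written, so D4 C5 B5 E♭5 B♭5 sounds C4 Bb4 A5 Db5 Ab5.
Then write for Eb alto saxophone: it sounds a major sixth below written, so the part must be a major sixth above concert.
C4 → A4
Bb4 → G5
A5 → F#6
Db5 → Bb5
Ab5 → F6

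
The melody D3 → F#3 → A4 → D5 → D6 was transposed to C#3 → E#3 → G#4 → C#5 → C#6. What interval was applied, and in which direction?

down a minor second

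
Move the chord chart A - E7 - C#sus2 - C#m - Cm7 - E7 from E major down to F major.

E major down to F major is a major seventh; each chord root moves by that interval while the quality stays the same.
A: root A down a major seventh → Bb, giving Bb.
E7: root E down a major seventh → F, giving F7.
C#sus2: root C# down a major seventh → D, giving Dsus2.
C#m: root C# down a major seventh → D, giving Dm.
Cm7: root C down a major seventh → Db, giving Dbm7.
E7: root E down a major seventh → F, giving F7.

Bb F7 Dsus2 Dm Dbm7 F7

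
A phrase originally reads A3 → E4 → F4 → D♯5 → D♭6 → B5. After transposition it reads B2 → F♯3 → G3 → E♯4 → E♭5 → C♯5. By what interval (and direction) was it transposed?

down a minor seventh

Take the first pair: A3 → B2. A to B spans 7 letter names, so the interval is some kind of seventh.
B2 to A3 is 10 semitones, which makes it a minor seventh; the second version is lower, so the direction is down.
Checking another pair — B5 → C#5 — gives the same interval.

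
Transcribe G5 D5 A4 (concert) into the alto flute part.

C6 G5 D5

Written C4 sounds as G3 on the alto flute, so concert pitches are written a perfect fourth up.
G5 → C6
D5 → G5
A4 → D5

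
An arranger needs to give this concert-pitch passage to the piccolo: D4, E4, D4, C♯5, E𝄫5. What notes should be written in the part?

Written C4 sounds as C5 on the piccolo, so concert pitches are written a perfect octave down.
D4 gives D3
E4 gives E3
D4 gives D3
C#5 gives C#4
Ebb5 gives Ebb4

D3 E3 D3 C#4 Ebb4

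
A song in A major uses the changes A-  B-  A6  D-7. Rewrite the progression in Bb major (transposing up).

Bb- C- Bb6 Eb-7

A major up to Bb major is a minor second; each chord root moves by that interval while the quality stays the same.
A-: root A up a minor second → Bb, giving Bb-.
B-: root B up a minor second → C, giving C-.
A6: root A up a minor second → Bb, giving Bb6.
D-7: root D up a minor second → Eb, giving Eb-7.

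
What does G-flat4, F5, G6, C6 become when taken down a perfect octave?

Gb3 F4 G5 C5

Gb4 gives Gb3
F5 gives F4
G6 gives G5
C6 gives C5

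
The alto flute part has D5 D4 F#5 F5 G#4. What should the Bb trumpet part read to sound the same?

B4 B3 D#5 D5 E#4

First find concert pitch: the alto flute sounds a perfect fourth below written, so D5 D4 F#5 F5 G#4 sounds A4 A3 C#5 C5 D#4.
Then write for Bb trumpet: it sounds a major second below written, so the part must be a major second above concert.
A4 → B4
A3 → B3
C#5 → D#5
C5 → D5
D#4 → E#4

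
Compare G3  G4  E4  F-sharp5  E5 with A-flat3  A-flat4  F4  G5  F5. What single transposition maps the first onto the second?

From G3 to Ab3 is 2 letter names — a second of some quality.
G3 to Ab3 is 1 semitone, which makes it a minor second; the second version is higher, so the direction is up.
Checking another pair — E5 → F5 — gives the same interval.

up a minor second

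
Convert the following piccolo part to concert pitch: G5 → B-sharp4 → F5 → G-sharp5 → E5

The piccolo sounds a perfect octave above written, so transpose each written note up a perfect octave.
G5 to G6
B#4 to B#5
F5 to F6
G#5 to G#6
E5 to E6

G6 B#5 F6 G#6 E6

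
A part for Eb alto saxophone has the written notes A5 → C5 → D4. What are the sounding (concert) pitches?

C5 Eb4 F3

The Eb alto saxophone sounds a major sixth below written, so transpose each written note down a major sixth.
A5 to C5
C5 to Eb4
D4 to F3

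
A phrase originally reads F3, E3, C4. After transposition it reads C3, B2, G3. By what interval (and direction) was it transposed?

down a perfect fourth

From F3 to C3 is 4 letter names — a fourth of some quality.
C3 to F3 is 5 semitones, which makes it a perfect fourth; the second version is lower, so the direction is down.
Checking another pair — C4 → G3 — gives the same interval.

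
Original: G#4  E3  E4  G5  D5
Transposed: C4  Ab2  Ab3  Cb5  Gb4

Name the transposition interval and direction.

Take the first pair: G#4 → C4. G to C spans 5 letter names, so the interval is some kind of fifth.
C4 to G#4 is 8 semitones, which makes it an augmented fifth; the second version is lower, so the direction is down.
Checking another pair — D5 → Gb4 — gives the same interval.

down an augmented fifth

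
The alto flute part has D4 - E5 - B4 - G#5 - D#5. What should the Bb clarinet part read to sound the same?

B3 C#5 G#4 E#5 B#4

First find concert pitch: the alto flute sounds a perfect fourth below written, so D4 E5 B4 G#5 D#5 sounds A3 B4 F#4 D#5 A#4.
Then write for Bb clarinet: it sounds a major second below written, so the part must be a major second above concert.
A3 → B3
B4 → C#5
F#4 → G#4
D#5 → E#5
A#4 → B#4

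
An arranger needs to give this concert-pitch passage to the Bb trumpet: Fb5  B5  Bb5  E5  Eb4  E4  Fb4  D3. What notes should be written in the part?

The Bb trumpet sounds a major second below written, so the written part must be a major second above concert — transpose each note up.
Fb5 → Gb5
B5 → C#6
Bb5 → C6
E5 → F#5
Eb4 → F4
E4 → F#4
Fb4 → Gb4
D3 → E3

Gb5 C#6 C6 F#5 F4 F#4 Gb4 E3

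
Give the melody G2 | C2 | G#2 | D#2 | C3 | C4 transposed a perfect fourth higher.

C3 F2 C#3 G#2 F3 F4

G2 up a perfect fourth is C3.
C2: a fourth up reaches F, and 5 semitones makes it F2.
A perfect fourth up from G#2 gives C#3.
D#2: a fourth up reaches G, and 5 semitones makes it G#2.
C3: a fourth up reaches F, and 5 semitones makes it F3.
C4 up a perfect fourth is F4.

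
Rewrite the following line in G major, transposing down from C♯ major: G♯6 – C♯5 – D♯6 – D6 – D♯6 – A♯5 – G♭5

D6 G4 A5 Ab5 A5 E5 Dbb5

From C♯ down to G is an augmented fourth; apply that to each pitch.
G#6 → D6
C#5 → G4
D#6 → A5
D6 → Ab5
D#6 → A5
A#5 → E5
Gb5 → Dbb5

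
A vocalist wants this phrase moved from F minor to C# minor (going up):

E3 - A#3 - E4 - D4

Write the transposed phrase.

B#3 E##4 B#4 A#4

F minor to C# minor up is an augmented fifth, so every note moves up by that interval.
E3 gives B#3
A#3 gives E##4
E4 gives B#4
D4 gives A#4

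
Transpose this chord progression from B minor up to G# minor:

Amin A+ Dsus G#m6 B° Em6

F#min F#+ Bsus E#m6 G#° C#m6

B minor up to G# minor is a major sixth; each chord root moves by that interval while the quality stays the same.
Amin: root A up a major sixth → F#, giving F#min.
A+: root A up a major sixth → F#, giving F#+.
Dsus: root D up a major sixth → B, giving Bsus.
G#m6: root G# up a major sixth → E#, giving E#m6.
B°: root B up a major sixth → G#, giving G#°.
Em6: root E up a major sixth → C#, giving C#m6.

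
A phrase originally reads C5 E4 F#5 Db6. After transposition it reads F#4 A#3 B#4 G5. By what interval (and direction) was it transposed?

Take the first pair: C5 → F#4. C to F spans 5 letter names, so the interval is some kind of fifth.
F#4 to C5 is 6 semitones, which makes it a diminished fifth; the second version is lower, so the direction is down.
Checking another pair — Db6 → G5 — gives the same interval.

down a diminished fifth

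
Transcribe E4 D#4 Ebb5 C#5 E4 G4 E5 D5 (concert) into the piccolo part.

The piccolo sounds a perfect octave above written, so the written part must be a perfect octave below concert — transpose each note down.
E4 becomes E3
D#4 becomes D#3
Ebb5 becomes Ebb4
C#5 becomes C#4
E4 becomes E3
G4 becomes G3
E5 becomes E4
D5 becomes D4

E3 D#3 Ebb4 C#4 E3 G3 E4 D4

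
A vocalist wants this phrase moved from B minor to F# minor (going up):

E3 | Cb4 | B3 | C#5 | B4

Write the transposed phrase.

From B up to F# is a perfect fifth; apply that to each pitch.
E3 -> B3
Cb4 -> Gb4
B3 -> F#4
C#5 -> G#5
B4 -> F#5

B3 Gb4 F#4 G#5 F#5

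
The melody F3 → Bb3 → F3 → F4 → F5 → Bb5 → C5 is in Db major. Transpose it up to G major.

B3 E4 B3 B4 B5 E6 F#5

Db major to G major up is an augmented fourth, so every note moves up by that interval.
F3 becomes B3
Bb3 becomes E4
F3 becomes B3
F4 becomes B4
F5 becomes B5
Bb5 becomes E6
C5 becomes F#5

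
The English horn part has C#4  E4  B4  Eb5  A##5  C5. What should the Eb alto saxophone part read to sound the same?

First find concert pitch: the English horn sounds a perfect fifth below written, so C#4 E4 B4 Eb5 A##5 C5 sounds F#3 A3 E4 Ab4 D##5 F4.
Then write for Eb alto saxophone: it sounds a major sixth below written, so the part must be a major sixth above concert.
F#3 → D#4
A3 → F#4
E4 → C#5
Ab4 → F5
D##5 → B##5
F4 → D5

D#4 F#4 C#5 F5 B##5 D5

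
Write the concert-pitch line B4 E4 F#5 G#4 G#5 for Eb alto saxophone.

G#5 C#5 D#6 E#5 E#6

Written C4 sounds as Eb3 on the Eb alto saxophone, so concert pitches are written a major sixth up.
B4 gives G#5
E4 gives C#5
F#5 gives D#6
G#4 gives E#5
G#5 gives E#6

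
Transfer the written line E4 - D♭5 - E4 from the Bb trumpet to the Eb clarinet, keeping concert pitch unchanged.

First find concert pitch: the Bb trumpet sounds a major second below written, so E4 D♭5 E4 sounds D4 Cb5 D4.
Then write for Eb clarinet: it sounds a minor third above written, so the part must be a minor third below concert.
D4 → B3
Cb5 → Ab4
D4 → B3

B3 Ab4 B3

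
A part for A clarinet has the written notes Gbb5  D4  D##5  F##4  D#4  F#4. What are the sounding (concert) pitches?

Ebb5 B3 B##4 D##4 B#3 D#4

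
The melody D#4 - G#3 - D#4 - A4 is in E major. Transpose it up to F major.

From E up to F is a minor second; apply that to each pitch.
D#4 -> E4
G#3 -> A3
D#4 -> E4
A4 -> Bb4

E4 A3 E4 Bb4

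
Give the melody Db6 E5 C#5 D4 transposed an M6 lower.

Fb5 G4 E4 F3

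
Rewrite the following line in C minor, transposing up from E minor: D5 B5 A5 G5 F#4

Bb5 G6 F6 Eb6 D5

E minor to C minor up is a minor sixth, so every note moves up by that interval.
D5 gives Bb5
B5 gives G6
A5 gives F6
G5 gives Eb6
F#4 gives D5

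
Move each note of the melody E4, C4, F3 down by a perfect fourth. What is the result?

B3 G3 C3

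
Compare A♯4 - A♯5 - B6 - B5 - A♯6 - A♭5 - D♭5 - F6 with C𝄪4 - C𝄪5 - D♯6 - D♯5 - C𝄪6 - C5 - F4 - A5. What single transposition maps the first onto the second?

From A#4 to C##4 is 6 letter names — a sixth of some quality.
C##4 to A#4 is 8 semitones, which makes it a minor sixth; the second version is lower, so the direction is down.
Checking another pair — F6 → A5 — gives the same interval.

down a minor sixth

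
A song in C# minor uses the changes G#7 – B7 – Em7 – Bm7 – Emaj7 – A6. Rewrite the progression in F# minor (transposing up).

C#7 E7 Am7 Em7 Amaj7 D6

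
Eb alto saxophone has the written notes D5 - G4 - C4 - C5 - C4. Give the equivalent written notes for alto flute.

First find concert pitch: the Eb alto saxophone sounds a major sixth below written, so D5 G4 C4 C5 C4 sounds F4 Bb3 Eb3 Eb4 Eb3.
Then write for alto flute: it sounds a perfect fourth below written, so the part must be a perfect fourth above concert.
F4 → Bb4
Bb3 → Eb4
Eb3 → Ab3
Eb4 → Ab4
Eb3 → Ab3

Bb4 Eb4 Ab3 Ab4 Ab3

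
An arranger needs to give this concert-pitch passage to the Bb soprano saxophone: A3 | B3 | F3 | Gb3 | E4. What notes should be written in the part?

The Bb soprano saxophone sounds a major second below written, so the written part must be a major second above concert — transpose each note up.
A3 becomes B3
B3 becomes C#4
F3 becomes G3
Gb3 becomes Ab3
E4 becomes F#4

B3 C#4 G3 Ab3 F#4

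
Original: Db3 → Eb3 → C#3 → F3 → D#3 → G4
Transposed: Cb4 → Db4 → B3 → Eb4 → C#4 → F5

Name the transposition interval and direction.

Take the first pair: Db3 → Cb4. D to C spans 7 letter names, so the interval is some kind of seventh.
Db3 to Cb4 is 10 semitones, which makes it a minor seventh; the second version is higher, so the direction is up.
Checking another pair — G4 → F5 — gives the same interval.

up a minor seventh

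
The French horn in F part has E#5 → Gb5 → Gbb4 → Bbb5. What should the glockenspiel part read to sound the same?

A#2 Cb3 Cbb2 Ebb3

First find concert pitch: the French horn in F sounds a perfect fifth below written, so E#5 Gb5 Gbb4 Bbb5 sounds A#4 Cb5 Cbb4 Ebb5.
Then write for glockenspiel: it sounds a perfect fifteenth above written, so the part must be a perfect fifteenth below concert.
A#4 → A#2
Cb5 → Cb3
Cbb4 → Cbb2
Ebb5 → Ebb3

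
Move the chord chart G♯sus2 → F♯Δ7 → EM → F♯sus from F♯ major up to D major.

F♯ major up to D major is a minor sixth; each chord root moves by that interval while the quality stays the same.
G♯sus2: root G♯ up a minor sixth → E, giving Esus2.
F♯Δ7: root F♯ up a minor sixth → D, giving DΔ7.
EM: root E up a minor sixth → C, giving CM.
F♯sus: root F♯ up a minor sixth → D, giving Dsus.

Esus2 DΔ7 CM Dsus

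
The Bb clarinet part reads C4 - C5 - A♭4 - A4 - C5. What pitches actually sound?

Bb3 Bb4 Gb4 G4 Bb4

The Bb clarinet sounds a major second below written, so transpose each written note down a major second.
C4 -> Bb3
C5 -> Bb4
Ab4 -> Gb4
A4 -> G4
C5 -> Bb4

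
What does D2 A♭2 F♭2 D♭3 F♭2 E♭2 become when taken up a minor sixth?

Bb2 Fb3 Dbb3 Bbb3 Dbb3 Cb3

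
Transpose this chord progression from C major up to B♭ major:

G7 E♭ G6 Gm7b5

F7 Db F6 Fm7b5

C major up to B♭ major is a minor seventh; each chord root moves by that interval while the quality stays the same.
G7: root G up a minor seventh → F, giving F7.
E♭: root E♭ up a minor seventh → Db, giving Db.
G6: root G up a minor seventh → F, giving F6.
Gm7b5: root G up a minor seventh → F, giving Fm7b5.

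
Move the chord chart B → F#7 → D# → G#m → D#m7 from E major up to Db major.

Ab Eb7 C Fm Cm7

E major up to Db major is a diminished seventh; each chord root moves by that interval while the quality stays the same.
B: root B up a diminished seventh → Ab, giving Ab.
F#7: root F# up a diminished seventh → Eb, giving Eb7.
D#: root D# up a diminished seventh → C, giving C.
G#m: root G# up a diminished seventh → F, giving Fm.
D#m7: root D# up a diminished seventh → C, giving Cm7.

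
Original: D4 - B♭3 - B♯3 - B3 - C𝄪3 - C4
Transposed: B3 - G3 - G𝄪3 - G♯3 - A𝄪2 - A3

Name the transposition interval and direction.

down a minor third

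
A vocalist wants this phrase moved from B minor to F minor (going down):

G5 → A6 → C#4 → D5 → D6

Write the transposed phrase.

B minor to F minor down is an augmented fourth, so every note moves down by that interval.
G5 to Db5
A6 to Eb6
C#4 to G3
D5 to Ab4
D6 to Ab5

Db5 Eb6 G3 Ab4 Ab5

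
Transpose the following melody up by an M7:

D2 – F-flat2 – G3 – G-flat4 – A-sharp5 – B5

C#3 Eb3 F#4 F5 G##6 A#6

D2 to C#3
Fb2 to Eb3
G3 to F#4
Gb4 to F5
A#5 to G##6
B5 to A#6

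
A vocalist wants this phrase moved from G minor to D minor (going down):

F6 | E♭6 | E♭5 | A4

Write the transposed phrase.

C6 Bb5 Bb4 E4

G minor to D minor down is a perfect fourth, so every note moves down by that interval.
F6 becomes C6
Eb6 becomes Bb5
Eb5 becomes Bb4
A4 becomes E4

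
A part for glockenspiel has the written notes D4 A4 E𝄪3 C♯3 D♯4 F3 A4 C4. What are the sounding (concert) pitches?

D6 A6 E##5 C#5 D#6 F5 A6 C6

Written C4 on the glockenspiel sounds as C6, a perfect fifteenth higher; apply that shift to every note.
D4 becomes D6
A4 becomes A6
E##3 becomes E##5
C#3 becomes C#5
D#4 becomes D#6
F3 becomes F5
A4 becomes A6
C4 becomes C6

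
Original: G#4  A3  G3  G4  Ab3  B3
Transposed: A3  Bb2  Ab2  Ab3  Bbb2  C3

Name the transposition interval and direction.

From G#4 to A3 is 7 letter names — a seventh of some quality.
A3 to G#4 is 11 semitones, which makes it a major seventh; the second version is lower, so the direction is down.
Checking another pair — B3 → C3 — gives the same interval.

down a major seventh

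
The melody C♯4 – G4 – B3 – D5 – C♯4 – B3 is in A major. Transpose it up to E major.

A major to E major up is a perfect fifth, so every note moves up by that interval.
C#4 becomes G#4
G4 becomes D5
B3 becomes F#4
D5 becomes A5
C#4 becomes G#4
B3 becomes F#4

G#4 D5 F#4 A5 G#4 F#4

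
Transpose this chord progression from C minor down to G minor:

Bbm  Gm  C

Fm Dm G

C minor down to G minor is a perfect fourth; each chord root moves by that interval while the quality stays the same.
Bbm: root Bb down a perfect fourth → F, giving Fm.
Gm: root G down a perfect fourth → D, giving Dm.
C: root C down a perfect fourth → G, giving G.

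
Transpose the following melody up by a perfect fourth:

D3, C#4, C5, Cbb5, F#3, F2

G3 F#4 F5 Fbb5 B3 Bb2

D3 → G3
C#4 → F#4
C5 → F5
Cbb5 → Fbb5
F#3 → B3
F2 → Bb2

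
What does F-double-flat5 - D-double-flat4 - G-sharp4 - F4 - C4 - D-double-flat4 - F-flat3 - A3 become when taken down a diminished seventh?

A diminished seventh down from Fbb5 gives Gb4.
Dbb4 down a diminished seventh is Eb3.
A diminished seventh down from G#4 gives A##3.
F4 down a diminished seventh is G#3.
C4 down a diminished seventh is D#3.
Dbb4 down a diminished seventh is Eb3.
Fb3 down a diminished seventh is G2.
A3: a seventh down reaches B, and 9 semitones makes it B#2.

Gb4 Eb3 A##3 G#3 D#3 Eb3 G2 B#2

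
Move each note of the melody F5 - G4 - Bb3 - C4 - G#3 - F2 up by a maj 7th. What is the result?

A major seventh up from F5 gives E6.
G4 up a major seventh is F#5.
A major seventh up from Bb3 gives A4.
C4: a seventh up reaches B, and 11 semitones makes it B4.
G#3 up a major seventh is F##4.
F2: a seventh up reaches E, and 11 semitones makes it E3.

E6 F#5 A4 B4 F##4 E3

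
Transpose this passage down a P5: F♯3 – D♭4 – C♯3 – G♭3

F#3 to B2
Db4 to Gb3
C#3 to F#2
Gb3 to Cb3

B2 Gb3 F#2 Cb3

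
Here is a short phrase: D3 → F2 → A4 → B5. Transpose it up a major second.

E3 G2 B4 C#6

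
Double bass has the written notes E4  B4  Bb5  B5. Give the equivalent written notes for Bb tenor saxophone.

First find concert pitch: the double bass sounds a perfect octave below written, so E4 B4 Bb5 B5 sounds E3 B3 Bb4 B4.
Then write for Bb tenor saxophone: it sounds a major ninth below written, so the part must be a major ninth above concert.
E3 → F#4
B3 → C#5
Bb4 → C6
B4 → C#6

F#4 C#5 C6 C#6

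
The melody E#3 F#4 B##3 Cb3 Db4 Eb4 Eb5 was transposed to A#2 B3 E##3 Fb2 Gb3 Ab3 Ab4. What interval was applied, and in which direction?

down a perfect fifth

Take the first pair: E#3 → A#2. E to A spans 5 letter names, so the interval is some kind of fifth.
A#2 to E#3 is 7 semitones, which makes it a perfect fifth; the second version is lower, so the direction is down.
Checking another pair — Eb5 → Ab4 — gives the same interval.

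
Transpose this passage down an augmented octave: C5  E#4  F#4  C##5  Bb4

Cb4 E3 F3 C#4 Bbb3

C5: an octave down reaches C, and 13 semitones makes it Cb4.
E#4 down an augmented octave is E3.
An augmented octave down from F#4 gives F3.
An augmented octave down from C##5 gives C#4.
Bb4: an octave down reaches B, and 13 semitones makes it Bbb3.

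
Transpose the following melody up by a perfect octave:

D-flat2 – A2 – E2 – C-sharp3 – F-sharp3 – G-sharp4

Db3 A3 E3 C#4 F#4 G#5

Db2 gives Db3
A2 gives A3
E2 gives E3
C#3 gives C#4
F#3 gives F#4
G#4 gives G#5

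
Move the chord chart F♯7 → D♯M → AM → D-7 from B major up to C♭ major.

Gb7 EbM BbbM Ebb-7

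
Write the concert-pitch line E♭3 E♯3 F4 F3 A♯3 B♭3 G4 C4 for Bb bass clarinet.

Written C4 sounds as Bb2 on the Bb bass clarinet, so concert pitches are written a major ninth up.
Eb3 gives F4
E#3 gives F##4
F4 gives G5
F3 gives G4
A#3 gives B#4
Bb3 gives C5
G4 gives A5
C4 gives D5

F4 F##4 G5 G4 B#4 C5 A5 D5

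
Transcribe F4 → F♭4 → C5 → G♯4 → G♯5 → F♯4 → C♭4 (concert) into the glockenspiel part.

The glockenspiel sounds a perfect fifteenth above written, so the written part must be a perfect fifteenth below concert — transpose each note down.
F4 gives F2
Fb4 gives Fb2
C5 gives C3
G#4 gives G#2
G#5 gives G#3
F#4 gives F#2
Cb4 gives Cb2

F2 Fb2 C3 G#2 G#3 F#2 Cb2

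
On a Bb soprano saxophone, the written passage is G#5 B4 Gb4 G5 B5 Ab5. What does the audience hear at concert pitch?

F#5 A4 Fb4 F5 A5 Gb5

Written C4 on the Bb soprano saxophone sounds as Bb3, a major second lower; apply that shift to every note.
G#5 gives F#5
B4 gives A4
Gb4 gives Fb4
G5 gives F5
B5 gives A5
Ab5 gives Gb5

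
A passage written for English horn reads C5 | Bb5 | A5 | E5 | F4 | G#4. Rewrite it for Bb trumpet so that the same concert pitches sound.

G4 F5 E5 B4 C4 D#4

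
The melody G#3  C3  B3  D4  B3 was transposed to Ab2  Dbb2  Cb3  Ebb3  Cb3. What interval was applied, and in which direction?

down an augmented seventh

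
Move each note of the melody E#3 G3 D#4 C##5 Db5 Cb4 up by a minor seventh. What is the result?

E#3: a seventh up reaches D, and 10 semitones makes it D#4.
G3: a seventh up reaches F, and 10 semitones makes it F4.
A minor seventh up from D#4 gives C#5.
C##5: a seventh up reaches B, and 10 semitones makes it B#5.
A minor seventh up from Db5 gives Cb6.
Cb4 up a minor seventh is Bbb4.

D#4 F4 C#5 B#5 Cb6 Bbb4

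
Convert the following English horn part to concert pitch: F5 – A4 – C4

The English horn sounds a perfect fifth below written, so transpose each written note down a perfect fifth.
F5 gives Bb4
A4 gives D4
C4 gives F3

Bb4 D4 F3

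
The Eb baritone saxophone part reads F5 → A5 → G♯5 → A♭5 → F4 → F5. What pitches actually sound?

Ab3 C4 B3 Cb4 Ab2 Ab3

The Eb baritone saxophone sounds a major thirteenth below written, so transpose each written note down a major thirteenth.
F5 to Ab3
A5 to C4
G#5 to B3
Ab5 to Cb4
F4 to Ab2
F5 to Ab3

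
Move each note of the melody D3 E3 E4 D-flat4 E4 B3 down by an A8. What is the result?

Db2 Eb2 Eb3 Dbb3 Eb3 Bb2

D3 → Db2
E3 → Eb2
E4 → Eb3
Db4 → Dbb3
E4 → Eb3
B3 → Bb2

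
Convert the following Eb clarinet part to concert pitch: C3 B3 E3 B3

Written C4 on the Eb clarinet sounds as Eb4, a minor third higher; apply that shift to every note.
C3 → Eb3
B3 → D4
E3 → G3
B3 → D4

Eb3 D4 G3 D4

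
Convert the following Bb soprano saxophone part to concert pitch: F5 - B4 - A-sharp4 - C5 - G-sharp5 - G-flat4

Eb5 A4 G#4 Bb4 F#5 Fb4

Written C4 on the Bb soprano saxophone sounds as Bb3, a major second lower; apply that shift to every note.
F5 -> Eb5
B4 -> A4
A#4 -> G#4
C5 -> Bb4
G#5 -> F#5
Gb4 -> Fb4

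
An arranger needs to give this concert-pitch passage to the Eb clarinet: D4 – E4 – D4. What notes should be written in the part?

B3 C#4 B3

Written C4 sounds as Eb4 on the Eb clarinet, so concert pitches are written a minor third down.
D4 -> B3
E4 -> C#4
D4 -> B3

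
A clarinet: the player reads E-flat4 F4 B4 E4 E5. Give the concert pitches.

Written C4 on the A clarinet sounds as A3, a minor third lower; apply that shift to every note.
Eb4 → C4
F4 → D4
B4 → G#4
E4 → C#4
E5 → C#5

C4 D4 G#4 C#4 C#5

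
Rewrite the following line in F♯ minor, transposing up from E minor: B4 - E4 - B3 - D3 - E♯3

C#5 F#4 C#4 E3 F##3

From E up to F♯ is a major second; apply that to each pitch.
B4 → C#5
E4 → F#4
B3 → C#4
D3 → E3
E#3 → F##3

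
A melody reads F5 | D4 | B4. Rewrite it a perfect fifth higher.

C6 A4 F#5

F5 up a perfect fifth is C6.
D4 up a perfect fifth is A4.
A perfect fifth up from B4 gives F#5.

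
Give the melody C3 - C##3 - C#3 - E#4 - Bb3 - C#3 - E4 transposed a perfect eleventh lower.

C3 down a perfect eleventh is G1.
C##3 down a perfect eleventh is G##1.
C#3: an eleventh down reaches G, and 17 semitones makes it G#1.
A perfect eleventh down from E#4 gives B#2.
Bb3: an eleventh down reaches F, and 17 semitones makes it F2.
C#3 down a perfect eleventh is G#1.
A perfect eleventh down from E4 gives B2.

G1 G##1 G#1 B#2 F2 G#1 B2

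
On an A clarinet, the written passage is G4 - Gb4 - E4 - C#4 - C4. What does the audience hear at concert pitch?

The A clarinet sounds a minor third below written, so transpose each written note down a minor third.
G4 → E4
Gb4 → Eb4
E4 → C#4
C#4 → A#3
C4 → A3

E4 Eb4 C#4 A#3 A3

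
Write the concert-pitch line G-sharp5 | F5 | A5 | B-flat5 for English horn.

Written C4 sounds as F3 on the English horn, so concert pitches are written a perfect fifth up.
G#5 → D#6
F5 → C6
A5 → E6
Bb5 → F6

D#6 C6 E6 F6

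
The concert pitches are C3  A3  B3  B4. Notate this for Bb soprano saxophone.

D3 B3 C#4 C#5

Written C4 sounds as Bb3 on the Bb soprano saxophone, so concert pitches are written a major second up.
C3 to D3
A3 to B3
B3 to C#4
B4 to C#5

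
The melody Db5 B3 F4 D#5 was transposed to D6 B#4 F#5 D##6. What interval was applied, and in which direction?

Take the first pair: Db5 → D6. D to D spans 8 letter names, so the interval is some kind of octave.
Db5 to D6 is 13 semitones, which makes it an augmented octave; the second version is higher, so the direction is up.
Checking another pair — D#5 → D##6 — gives the same interval.

up an augmented octave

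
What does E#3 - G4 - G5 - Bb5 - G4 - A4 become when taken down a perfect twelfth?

E#3 -> A#1
G4 -> C3
G5 -> C4
Bb5 -> Eb4
G4 -> C3
A4 -> D3

A#1 C3 C4 Eb4 C3 D3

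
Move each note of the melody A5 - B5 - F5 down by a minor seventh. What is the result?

B4 C#5 G4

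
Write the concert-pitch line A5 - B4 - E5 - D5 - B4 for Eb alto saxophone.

Written C4 sounds as Eb3 on the Eb alto saxophone, so concert pitches are written a major sixth up.
A5 -> F#6
B4 -> G#5
E5 -> C#6
D5 -> B5
B4 -> G#5

F#6 G#5 C#6 B5 G#5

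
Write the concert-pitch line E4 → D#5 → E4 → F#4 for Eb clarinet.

C#4 B#4 C#4 D#4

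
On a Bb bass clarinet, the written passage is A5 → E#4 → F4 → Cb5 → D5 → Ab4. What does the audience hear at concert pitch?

G4 D#3 Eb3 Bbb3 C4 Gb3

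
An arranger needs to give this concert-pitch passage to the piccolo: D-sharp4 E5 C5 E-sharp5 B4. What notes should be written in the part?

Written C4 sounds as C5 on the piccolo, so concert pitches are written a perfect octave down.
D#4 becomes D#3
E5 becomes E4
C5 becomes C4
E#5 becomes E#4
B4 becomes B3

D#3 E4 C4 E#4 B3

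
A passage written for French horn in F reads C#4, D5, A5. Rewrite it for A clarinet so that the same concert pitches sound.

A3 Bb4 F5

First find concert pitch: the French horn in F sounds a perfect fifth below written, so C#4 D5 A5 sounds F#3 G4 D5.
Then write for A clarinet: it sounds a minor third below written, so the part must be a minor third above concert.
F#3 → A3
G4 → Bb4
D5 → F5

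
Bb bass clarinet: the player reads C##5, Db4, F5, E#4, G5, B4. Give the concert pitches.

Written C4 on the Bb bass clarinet sounds as Bb2, a major ninth lower; apply that shift to every note.
C##5 becomes B#3
Db4 becomes Cb3
F5 becomes Eb4
E#4 becomes D#3
G5 becomes F4
B4 becomes A3

B#3 Cb3 Eb4 D#3 F4 A3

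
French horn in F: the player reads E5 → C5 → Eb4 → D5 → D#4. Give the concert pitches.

A4 F4 Ab3 G4 G#3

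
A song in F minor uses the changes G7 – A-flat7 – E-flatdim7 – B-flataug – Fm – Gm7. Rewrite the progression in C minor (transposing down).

D7 Eb7 Bbdim7 Faug Cm Dm7

F minor down to C minor is a perfect fourth; each chord root moves by that interval while the quality stays the same.
G7: root G down a perfect fourth → D, giving D7.
A-flat7: root A-flat down a perfect fourth → Eb, giving Eb7.
E-flatdim7: root E-flat down a perfect fourth → Bb, giving Bbdim7.
B-flataug: root B-flat down a perfect fourth → F, giving Faug.
Fm: root F down a perfect fourth → C, giving Cm.
Gm7: root G down a perfect fourth → D, giving Dm7.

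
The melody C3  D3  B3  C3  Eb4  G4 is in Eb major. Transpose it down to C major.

A2 B2 G#3 A2 C4 E4

From Eb down to C is a minor third; apply that to each pitch.
C3 -> A2
D3 -> B2
B3 -> G#3
C3 -> A2
Eb4 -> C4
G4 -> E4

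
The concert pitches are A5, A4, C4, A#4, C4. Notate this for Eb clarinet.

F#5 F#4 A3 F##4 A3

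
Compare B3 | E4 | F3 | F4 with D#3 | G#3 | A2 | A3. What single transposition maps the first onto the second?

down a minor sixth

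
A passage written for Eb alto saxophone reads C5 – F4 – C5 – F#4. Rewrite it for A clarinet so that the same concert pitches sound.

Gb4 Cb4 Gb4 C4

First find concert pitch: the Eb alto saxophone sounds a major sixth below written, so C5 F4 C5 F#4 sounds Eb4 Ab3 Eb4 A3.
Then write for A clarinet: it sounds a minor third below written, so the part must be a minor third above concert.
Eb4 → Gb4
Ab3 → Cb4
Eb4 → Gb4
A3 → C4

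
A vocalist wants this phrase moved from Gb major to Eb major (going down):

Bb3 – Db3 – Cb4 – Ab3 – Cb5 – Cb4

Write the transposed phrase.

G3 Bb2 Ab3 F3 Ab4 Ab3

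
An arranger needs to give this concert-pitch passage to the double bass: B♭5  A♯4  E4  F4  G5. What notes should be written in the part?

Bb6 A#5 E5 F5 G6

The double bass sounds a perfect octave below written, so the written part must be a perfect octave above concert — transpose each note up.
Bb5 becomes Bb6
A#4 becomes A#5
E4 becomes E5
F4 becomes F5
G5 becomes G6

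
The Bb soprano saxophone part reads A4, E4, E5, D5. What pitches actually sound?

The Bb soprano saxophone sounds a major second below written, so transpose each written note down a major second.
A4 to G4
E4 to D4
E5 to D5
D5 to C5

G4 D4 D5 C5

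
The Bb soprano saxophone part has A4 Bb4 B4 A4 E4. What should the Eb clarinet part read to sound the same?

E4 F4 F#4 E4 B3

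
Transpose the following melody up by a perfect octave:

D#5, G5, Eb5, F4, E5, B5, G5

D#5 -> D#6
G5 -> G6
Eb5 -> Eb6
F4 -> F5
E5 -> E6
B5 -> B6
G5 -> G6

D#6 G6 Eb6 F5 E6 B6 G6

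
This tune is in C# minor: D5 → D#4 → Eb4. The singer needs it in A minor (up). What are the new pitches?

Bb5 B4 Cb5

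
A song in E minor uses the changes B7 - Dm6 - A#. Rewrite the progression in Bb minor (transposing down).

F7 Abm6 E

E minor down to Bb minor is an augmented fourth; each chord root moves by that interval while the quality stays the same.
B7: root B down an augmented fourth → F, giving F7.
Dm6: root D down an augmented fourth → Ab, giving Abm6.
A#: root A# down an augmented fourth → E, giving E.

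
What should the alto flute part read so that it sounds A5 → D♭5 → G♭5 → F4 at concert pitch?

The alto flute sounds a perfect fourth below written, so the written part must be a perfect fourth above concert — transpose each note up.
A5 -> D6
Db5 -> Gb5
Gb5 -> Cb6
F4 -> Bb4

D6 Gb5 Cb6 Bb4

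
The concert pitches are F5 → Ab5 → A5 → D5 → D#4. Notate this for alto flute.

Bb5 Db6 D6 G5 G#4

Written C4 sounds as G3 on the alto flute, so concert pitches are written a perfect fourth up.
F5 becomes Bb5
Ab5 becomes Db6
A5 becomes D6
D5 becomes G5
D#4 becomes G#4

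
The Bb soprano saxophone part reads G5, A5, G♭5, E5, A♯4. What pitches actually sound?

The Bb soprano saxophone sounds a major second below written, so transpose each written note down a major second.
G5 → F5
A5 → G5
Gb5 → Fb5
E5 → D5
A#4 → G#4

F5 G5 Fb5 D5 G#4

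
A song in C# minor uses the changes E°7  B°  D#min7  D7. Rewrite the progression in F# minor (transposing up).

A°7 E° G#min7 G7

C# minor up to F# minor is a perfect fourth; each chord root moves by that interval while the quality stays the same.
E°7: root E up a perfect fourth → A, giving A°7.
B°: root B up a perfect fourth → E, giving E°.
D#min7: root D# up a perfect fourth → G#, giving G#min7.
D7: root D up a perfect fourth → G, giving G7.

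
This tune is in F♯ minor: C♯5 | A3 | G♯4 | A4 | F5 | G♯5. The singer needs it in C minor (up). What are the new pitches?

From F♯ up to C is a diminished fifth; apply that to each pitch.
C#5 -> G5
A3 -> Eb4
G#4 -> D5
A4 -> Eb5
F5 -> Cb6
G#5 -> D6

G5 Eb4 D5 Eb5 Cb6 D6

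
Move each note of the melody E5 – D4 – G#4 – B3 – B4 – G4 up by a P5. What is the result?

B5 A4 D#5 F#4 F#5 D5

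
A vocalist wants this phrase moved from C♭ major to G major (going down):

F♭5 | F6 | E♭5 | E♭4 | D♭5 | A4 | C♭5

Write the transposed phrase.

C♭ major to G major down is a diminished fourth, so every note moves down by that interval.
Fb5 → C5
F6 → C#6
Eb5 → B4
Eb4 → B3
Db5 → A4
A4 → E#4
Cb5 → G4

C5 C#6 B4 B3 A4 E#4 G4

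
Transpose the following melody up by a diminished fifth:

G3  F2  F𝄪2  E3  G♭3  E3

G3: a fifth up reaches D, and 6 semitones makes it Db4.
F2 up a diminished fifth is Cb3.
F##2 up a diminished fifth is C#3.
E3: a fifth up reaches B, and 6 semitones makes it Bb3.
Gb3 up a diminished fifth is Dbb4.
E3 up a diminished fifth is Bb3.

Db4 Cb3 C#3 Bb3 Dbb4 Bb3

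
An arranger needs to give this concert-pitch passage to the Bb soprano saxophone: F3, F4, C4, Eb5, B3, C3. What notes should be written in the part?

G3 G4 D4 F5 C#4 D3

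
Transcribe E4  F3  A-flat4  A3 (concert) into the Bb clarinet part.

The Bb clarinet sounds a major second below written, so the written part must be a major second above concert — transpose each note up.
E4 gives F#4
F3 gives G3
Ab4 gives Bb4
A3 gives B3

F#4 G3 Bb4 B3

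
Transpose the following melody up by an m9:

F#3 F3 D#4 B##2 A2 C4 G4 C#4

F#3 gives G4
F3 gives Gb4
D#4 gives E5
B##2 gives C##4
A2 gives Bb3
C4 gives Db5
G4 gives Ab5
C#4 gives D5

G4 Gb4 E5 C##4 Bb3 Db5 Ab5 D5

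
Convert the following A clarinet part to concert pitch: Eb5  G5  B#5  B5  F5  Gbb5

C5 E5 G##5 G#5 D5 Ebb5

Written C4 on the A clarinet sounds as A3, a minor third lower; apply that shift to every note.
Eb5 → C5
G5 → E5
B#5 → G##5
B5 → G#5
F5 → D5
Gbb5 → Ebb5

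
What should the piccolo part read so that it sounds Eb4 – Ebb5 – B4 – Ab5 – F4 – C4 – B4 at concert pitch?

Eb3 Ebb4 B3 Ab4 F3 C3 B3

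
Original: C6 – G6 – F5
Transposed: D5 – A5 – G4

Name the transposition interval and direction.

From C6 to D5 is 7 letter names — a seventh of some quality.
D5 to C6 is 10 semitones, which makes it a minor seventh; the second version is lower, so the direction is down.
Checking another pair — F5 → G4 — gives the same interval.

down a minor seventh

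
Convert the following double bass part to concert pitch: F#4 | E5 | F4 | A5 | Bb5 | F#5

F#3 E4 F3 A4 Bb4 F#4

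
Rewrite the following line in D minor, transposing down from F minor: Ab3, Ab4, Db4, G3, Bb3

From F down to D is a minor third; apply that to each pitch.
Ab3 to F3
Ab4 to F4
Db4 to Bb3
G3 to E3
Bb3 to G3

F3 F4 Bb3 E3 G3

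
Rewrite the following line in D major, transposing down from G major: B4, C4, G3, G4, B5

F#4 G3 D3 D4 F#5

From G down to D is a perfect fourth; apply that to each pitch.
B4 gives F#4
C4 gives G3
G3 gives D3
G4 gives D4
B5 gives F#5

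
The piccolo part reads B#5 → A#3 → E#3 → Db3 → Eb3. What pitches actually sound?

B#6 A#4 E#4 Db4 Eb4

The piccolo sounds a perfect octave above written, so transpose each written note up a perfect octave.
B#5 -> B#6
A#3 -> A#4
E#3 -> E#4
Db3 -> Db4
Eb3 -> Eb4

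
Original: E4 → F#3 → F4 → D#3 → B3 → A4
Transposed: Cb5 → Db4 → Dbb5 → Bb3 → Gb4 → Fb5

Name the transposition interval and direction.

From E4 to Cb5 is 6 letter names — a sixth of some quality.
E4 to Cb5 is 7 semitones, which makes it a diminished sixth; the second version is higher, so the direction is up.
Checking another pair — A4 → Fb5 — gives the same interval.

up a diminished sixth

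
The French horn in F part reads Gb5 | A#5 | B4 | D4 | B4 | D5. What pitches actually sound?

The French horn in F sounds a perfect fifth below written, so transpose each written note down a perfect fifth.
Gb5 gives Cb5
A#5 gives D#5
B4 gives E4
D4 gives G3
B4 gives E4
D5 gives G4

Cb5 D#5 E4 G3 E4 G4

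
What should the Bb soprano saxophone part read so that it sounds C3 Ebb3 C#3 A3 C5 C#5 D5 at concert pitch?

D3 Fb3 D#3 B3 D5 D#5 E5

The Bb soprano saxophone sounds a major second below written, so the written part must be a major second above concert — transpose each note up.
C3 gives D3
Ebb3 gives Fb3
C#3 gives D#3
A3 gives B3
C5 gives D5
C#5 gives D#5
D5 gives E5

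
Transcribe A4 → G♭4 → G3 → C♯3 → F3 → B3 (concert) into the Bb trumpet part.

B4 Ab4 A3 D#3 G3 C#4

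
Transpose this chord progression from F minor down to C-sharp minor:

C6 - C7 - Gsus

F minor down to C-sharp minor is a diminished fourth; each chord root moves by that interval while the quality stays the same.
C6: root C down a diminished fourth → G#, giving G#6.
C7: root C down a diminished fourth → G#, giving G#7.
Gsus: root G down a diminished fourth → D#, giving D#sus.

G#6 G#7 D#sus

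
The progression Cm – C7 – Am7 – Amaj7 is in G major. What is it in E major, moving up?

Am A7 F#m7 F#maj7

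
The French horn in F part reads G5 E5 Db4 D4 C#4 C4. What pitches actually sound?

The French horn in F sounds a perfect fifth below written, so transpose each written note down a perfect fifth.
G5 -> C5
E5 -> A4
Db4 -> Gb3
D4 -> G3
C#4 -> F#3
C4 -> F3

C5 A4 Gb3 G3 F#3 F3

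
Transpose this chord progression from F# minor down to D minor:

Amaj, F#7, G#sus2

F# minor down to D minor is a major third; each chord root moves by that interval while the quality stays the same.
Amaj: root A down a major third → F, giving Fmaj.
F#7: root F# down a major third → D, giving D7.
G#sus2: root G# down a major third → E, giving Esus2.

Fmaj D7 Esus2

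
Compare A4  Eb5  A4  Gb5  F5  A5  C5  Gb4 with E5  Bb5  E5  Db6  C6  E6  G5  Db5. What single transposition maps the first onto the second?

Take the first pair: A4 → E5. A to E spans 5 letter names, so the interval is some kind of fifth.
A4 to E5 is 7 semitones, which makes it a perfect fifth; the second version is higher, so the direction is up.
Checking another pair — Gb4 → Db5 — gives the same interval.

up a perfect fifth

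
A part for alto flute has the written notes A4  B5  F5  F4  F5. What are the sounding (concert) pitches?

E4 F#5 C5 C4 C5

The alto flute sounds a perfect fourth below written, so transpose each written note down a perfect fourth.
A4 becomes E4
B5 becomes F#5
F5 becomes C5
F4 becomes C4
F5 becomes C5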